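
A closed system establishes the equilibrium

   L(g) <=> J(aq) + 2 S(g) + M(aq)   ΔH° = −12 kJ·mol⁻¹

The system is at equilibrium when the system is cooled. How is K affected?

increases

K depends on temperature via the van 't Hoff relation. The forward reaction is exothermic, so lowering T increases K.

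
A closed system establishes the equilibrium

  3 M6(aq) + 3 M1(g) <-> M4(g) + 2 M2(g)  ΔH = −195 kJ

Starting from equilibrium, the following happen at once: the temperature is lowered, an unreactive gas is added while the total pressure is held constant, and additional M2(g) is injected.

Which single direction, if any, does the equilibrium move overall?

The forward reaction is exothermic. Lowering T favours the exothermic direction — shift to the right.
Adding inert gas at constant total pressure expands the volume, scaling every reacting partial pressure by the same factor. Δn_gas = 3 − 3 = 0, so Q is unchanged — no shift.
Adding M2 (g), a product, drives the reaction to the left.
The individual effects push in opposite directions; without quantitative information the net direction cannot be determined.

cannot be determined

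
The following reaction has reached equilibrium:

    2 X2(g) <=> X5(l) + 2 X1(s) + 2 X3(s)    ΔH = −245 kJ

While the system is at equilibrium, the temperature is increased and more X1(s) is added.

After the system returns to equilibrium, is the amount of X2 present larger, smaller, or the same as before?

increases

The forward reaction is exothermic. Raising T favours the endothermic direction — shift to the left.
X1 is a pure solid; its activity is 1 regardless of amount, so Q is unaffected — no shift from this change.
The net shift is to the left. X2 is a reactant, so its amount increases.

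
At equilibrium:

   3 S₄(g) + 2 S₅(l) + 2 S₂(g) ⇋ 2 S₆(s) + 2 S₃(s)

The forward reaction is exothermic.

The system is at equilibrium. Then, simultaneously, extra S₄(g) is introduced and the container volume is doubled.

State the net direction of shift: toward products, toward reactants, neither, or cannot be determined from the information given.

cannot be determined

Adding S₄ (g), a reactant, drives the reaction to the right.
Gas moles: reactants 5, products 0 (Δn_gas = -5). Expansion shifts the system toward the side with more moles of gas — to the left.
The individual effects push in opposite directions; without quantitative information the net direction cannot be determined.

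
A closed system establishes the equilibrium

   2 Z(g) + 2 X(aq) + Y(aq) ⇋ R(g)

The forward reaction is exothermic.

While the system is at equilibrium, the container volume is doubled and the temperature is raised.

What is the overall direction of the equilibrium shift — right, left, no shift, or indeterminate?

Gas moles: reactants 2, products 1 (Δn_gas = -1). Expansion shifts the system toward the side with more moles of gas — to the left.
The forward reaction is exothermic. Raising T favours the endothermic direction — shift to the left.
All effects act in the same direction — net shift to the left.

left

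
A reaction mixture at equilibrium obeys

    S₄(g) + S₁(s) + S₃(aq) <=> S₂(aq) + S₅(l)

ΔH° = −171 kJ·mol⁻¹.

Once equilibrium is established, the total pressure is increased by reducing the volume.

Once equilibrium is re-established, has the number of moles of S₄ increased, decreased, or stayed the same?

decreases

Gas moles: reactants 1, products 0 (Δn_gas = -1). Compression shifts the system toward the side with fewer moles of gas — to the right.
The net shift is to the right. S₄ is a reactant, so its amount decreases.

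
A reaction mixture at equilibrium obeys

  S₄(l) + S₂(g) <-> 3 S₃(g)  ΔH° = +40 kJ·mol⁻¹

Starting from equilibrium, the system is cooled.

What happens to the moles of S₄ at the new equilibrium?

increases

The forward reaction is endothermic. Lowering T favours the exothermic direction — shift to the left.
The net shift is to the left. S₄ is a reactant, so its amount increases.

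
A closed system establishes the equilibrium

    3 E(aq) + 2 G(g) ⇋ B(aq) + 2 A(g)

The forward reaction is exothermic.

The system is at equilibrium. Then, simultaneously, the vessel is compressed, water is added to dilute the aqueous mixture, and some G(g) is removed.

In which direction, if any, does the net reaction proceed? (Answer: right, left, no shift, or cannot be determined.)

left

Gas moles: reactants 2, products 2. Δn_gas = 0, so a volume change leaves Q equal to K — no shift from this change.
Dilution lowers every aqueous concentration by the same factor. Δn_aq = 1 − 3 = -2, so the system shifts toward the side with more dissolved moles — to the left.
Removing G (g), a reactant, drives the reaction to the left.
Only the nonzero effect(s) matter; the net shift is to the left.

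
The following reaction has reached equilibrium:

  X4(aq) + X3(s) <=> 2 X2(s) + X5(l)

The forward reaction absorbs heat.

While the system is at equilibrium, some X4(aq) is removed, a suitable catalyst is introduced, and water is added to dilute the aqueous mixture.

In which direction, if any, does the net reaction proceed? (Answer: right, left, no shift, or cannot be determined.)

left

Removing X4 (aq), a reactant, drives the reaction to the left.
A catalyst speeds both forward and reverse rates equally; it changes neither Q nor K — no shift from this change.
Dilution lowers every aqueous concentration by the same factor. Δn_aq = 0 − 1 = -1, so the system shifts toward the side with more dissolved moles — to the left.
Only the nonzero effect(s) matter; the net shift is to the left.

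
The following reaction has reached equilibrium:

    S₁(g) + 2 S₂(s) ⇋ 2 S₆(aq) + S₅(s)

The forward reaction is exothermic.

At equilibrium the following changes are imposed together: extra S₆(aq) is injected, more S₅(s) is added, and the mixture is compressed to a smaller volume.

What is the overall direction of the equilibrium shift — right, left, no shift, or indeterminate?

cannot be determined

Adding S₆ (aq), a product, drives the reaction to the left.
S₅ is a pure solid; its activity is 1 regardless of amount, so Q is unaffected — no shift from this change.
Gas moles: reactants 1, products 0 (Δn_gas = -1). Compression shifts the system toward the side with fewer moles of gas — to the right.
The individual effects push in opposite directions; without quantitative information the net direction cannot be determined.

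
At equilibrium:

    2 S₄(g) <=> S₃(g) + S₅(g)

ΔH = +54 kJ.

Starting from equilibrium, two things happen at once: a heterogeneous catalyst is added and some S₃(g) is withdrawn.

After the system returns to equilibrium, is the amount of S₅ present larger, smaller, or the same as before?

increases

A catalyst speeds both forward and reverse rates equally; it changes neither Q nor K — no shift from this change.
Removing S₃ (g), a product, drives the reaction to the right.
The net shift is to the right. S₅ is a product, so its amount increases.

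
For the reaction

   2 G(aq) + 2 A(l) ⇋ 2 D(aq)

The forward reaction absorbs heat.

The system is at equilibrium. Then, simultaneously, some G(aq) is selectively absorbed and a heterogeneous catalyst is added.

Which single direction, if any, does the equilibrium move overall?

Removing G (aq), a reactant, drives the reaction to the left.
A catalyst speeds both forward and reverse rates equally; it changes neither Q nor K — no shift from this change.
Only the nonzero effect(s) matter; the net shift is to the left.

left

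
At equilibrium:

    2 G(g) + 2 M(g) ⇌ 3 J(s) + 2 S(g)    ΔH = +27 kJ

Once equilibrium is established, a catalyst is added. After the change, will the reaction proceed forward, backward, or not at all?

no shift

A catalyst speeds both forward and reverse rates equally; it changes neither Q nor K — no shift from this change.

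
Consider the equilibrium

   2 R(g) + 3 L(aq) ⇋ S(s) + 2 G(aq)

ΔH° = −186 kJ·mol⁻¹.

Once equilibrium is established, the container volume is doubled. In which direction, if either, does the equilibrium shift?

left

Gas moles: reactants 2, products 0 (Δn_gas = -2). Expansion shifts the system toward the side with more moles of gas — to the left.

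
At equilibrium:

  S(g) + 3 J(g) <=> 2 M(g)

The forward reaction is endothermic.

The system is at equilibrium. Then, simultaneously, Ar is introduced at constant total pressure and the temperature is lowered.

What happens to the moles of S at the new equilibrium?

increases

Adding inert gas at constant total pressure expands the volume and lowers every reacting partial pressure. With Δn_gas = 2 − 4 = -2, Q moves away from K toward the side with fewer gas moles, so the system shifts toward the side with more gas moles — to the left.
The forward reaction is endothermic. Lowering T favours the exothermic direction — shift to the left.
The net shift is to the left. S is a reactant, so its amount increases.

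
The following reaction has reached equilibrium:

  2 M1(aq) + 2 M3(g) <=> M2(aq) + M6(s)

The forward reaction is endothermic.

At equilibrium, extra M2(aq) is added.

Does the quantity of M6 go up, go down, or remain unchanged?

decreases

Adding M2 (aq), a product, drives the reaction to the left.
The net shift is to the left. M6 is a product, so its amount decreases.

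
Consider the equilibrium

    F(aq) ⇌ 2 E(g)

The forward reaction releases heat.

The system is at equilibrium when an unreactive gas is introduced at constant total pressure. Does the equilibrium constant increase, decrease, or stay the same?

The equilibrium constant depends only on temperature. This perturbation may move the position of equilibrium, but since T is unchanged, K itself is unchanged.

unchanged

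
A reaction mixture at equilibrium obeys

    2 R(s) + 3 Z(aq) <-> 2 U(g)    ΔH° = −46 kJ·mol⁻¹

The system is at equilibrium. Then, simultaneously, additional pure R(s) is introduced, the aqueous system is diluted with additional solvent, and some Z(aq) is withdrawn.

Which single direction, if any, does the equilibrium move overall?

left

R is a pure solid; its activity is 1 regardless of amount, so Q is unaffected — no shift from this change.
Dilution lowers every aqueous concentration by the same factor. Δn_aq = 0 − 3 = -3, so the system shifts toward the side with more dissolved moles — to the left.
Removing Z (aq), a reactant, drives the reaction to the left.
Only the nonzero effect(s) matter; the net shift is to the left.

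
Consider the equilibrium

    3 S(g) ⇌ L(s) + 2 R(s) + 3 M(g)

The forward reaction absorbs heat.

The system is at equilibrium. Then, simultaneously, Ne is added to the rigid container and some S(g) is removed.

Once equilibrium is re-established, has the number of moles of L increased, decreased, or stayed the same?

decreases

At constant volume, adding an inert gas leaves every reacting species' partial pressure unchanged, so Q is unchanged — no shift from this change.
Removing S (g), a reactant, drives the reaction to the left.
The net shift is to the left. L is a product, so its amount decreases.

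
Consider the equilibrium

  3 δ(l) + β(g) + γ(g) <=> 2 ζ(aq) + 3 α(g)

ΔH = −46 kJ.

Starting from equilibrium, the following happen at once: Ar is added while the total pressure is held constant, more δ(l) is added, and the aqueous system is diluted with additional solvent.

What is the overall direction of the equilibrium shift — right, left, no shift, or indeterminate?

Adding inert gas at constant total pressure expands the volume and lowers every reacting partial pressure. With Δn_gas = 3 − 2 = +1, Q moves away from K toward the side with fewer gas moles, so the system shifts toward the side with more gas moles — to the right.
δ is a pure liquid; its activity is 1 regardless of amount, so Q is unaffected — no shift from this change.
Dilution lowers every aqueous concentration by the same factor. Δn_aq = 2 − 0 = +2, so the system shifts toward the side with more dissolved moles — to the right.
Only the nonzero effect(s) matter; the net shift is to the right.

right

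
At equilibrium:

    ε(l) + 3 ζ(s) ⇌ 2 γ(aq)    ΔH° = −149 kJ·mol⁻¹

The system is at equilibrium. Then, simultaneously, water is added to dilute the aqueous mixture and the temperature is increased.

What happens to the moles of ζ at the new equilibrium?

cannot be determined

Dilution lowers every aqueous concentration by the same factor. Δn_aq = 2 − 0 = +2, so the system shifts toward the side with more dissolved moles — to the right.
The forward reaction is exothermic. Raising T favours the endothermic direction — shift to the left.
The two effects oppose each other, so the net shift — and hence the change in ζ — cannot be determined from the given information.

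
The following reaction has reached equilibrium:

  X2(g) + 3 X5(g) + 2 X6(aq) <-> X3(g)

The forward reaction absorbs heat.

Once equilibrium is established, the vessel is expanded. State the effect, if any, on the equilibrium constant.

The equilibrium constant depends only on temperature. This perturbation may move the position of equilibrium, but since T is unchanged, K itself is unchanged.

unchanged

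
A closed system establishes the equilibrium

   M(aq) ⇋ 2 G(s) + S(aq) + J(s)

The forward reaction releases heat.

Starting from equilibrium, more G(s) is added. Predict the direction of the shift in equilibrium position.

G is a pure solid; its activity is 1 regardless of amount, so Q is unaffected — no shift from this change.

no shift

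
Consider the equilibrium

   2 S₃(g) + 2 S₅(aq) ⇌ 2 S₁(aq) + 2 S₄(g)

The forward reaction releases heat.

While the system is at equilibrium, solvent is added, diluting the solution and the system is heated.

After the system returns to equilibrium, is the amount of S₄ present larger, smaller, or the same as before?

decreases

Dilution scales every aqueous concentration by the same factor. Δn_aq = 2 − 2 = 0, so Q is unchanged — no shift.
The forward reaction is exothermic. Raising T favours the endothermic direction — shift to the left.
The net shift is to the left. S₄ is a product, so its amount decreases.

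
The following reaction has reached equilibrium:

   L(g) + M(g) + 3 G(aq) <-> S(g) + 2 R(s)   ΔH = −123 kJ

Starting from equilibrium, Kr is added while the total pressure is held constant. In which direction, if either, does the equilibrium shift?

Adding inert gas at constant total pressure expands the volume and lowers every reacting partial pressure. With Δn_gas = 1 − 2 = -1, Q moves away from K toward the side with fewer gas moles, so the system shifts toward the side with more gas moles — to the left.

left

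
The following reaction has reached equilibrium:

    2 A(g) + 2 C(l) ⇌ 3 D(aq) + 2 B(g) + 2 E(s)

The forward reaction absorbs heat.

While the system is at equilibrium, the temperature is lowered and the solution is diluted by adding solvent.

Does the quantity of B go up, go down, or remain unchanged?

cannot be determined

The forward reaction is endothermic. Lowering T favours the exothermic direction — shift to the left.
Dilution lowers every aqueous concentration by the same factor. Δn_aq = 3 − 0 = +3, so the system shifts toward the side with more dissolved moles — to the right.
The two effects oppose each other, so the net shift — and hence the change in B — cannot be determined from the given information.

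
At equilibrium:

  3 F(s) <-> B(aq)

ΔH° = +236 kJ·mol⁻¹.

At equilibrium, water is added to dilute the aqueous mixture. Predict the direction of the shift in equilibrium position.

right

Dilution lowers every aqueous concentration by the same factor. Δn_aq = 1 − 0 = +1, so the system shifts toward the side with more dissolved moles — to the right.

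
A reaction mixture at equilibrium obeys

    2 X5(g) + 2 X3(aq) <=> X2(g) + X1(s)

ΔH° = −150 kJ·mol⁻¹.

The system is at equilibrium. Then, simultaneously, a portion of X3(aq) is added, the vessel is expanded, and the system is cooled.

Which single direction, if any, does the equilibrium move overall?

cannot be determined

Adding X3 (aq), a reactant, drives the reaction to the right.
Gas moles: reactants 2, products 1 (Δn_gas = -1). Expansion shifts the system toward the side with more moles of gas — to the left.
The forward reaction is exothermic. Lowering T favours the exothermic direction — shift to the right.
The individual effects push in opposite directions; without quantitative information the net direction cannot be determined.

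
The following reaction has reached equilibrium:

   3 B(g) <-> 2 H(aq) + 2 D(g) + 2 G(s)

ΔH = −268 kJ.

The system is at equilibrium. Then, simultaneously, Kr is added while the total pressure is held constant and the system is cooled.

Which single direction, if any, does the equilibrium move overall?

cannot be determined

Adding inert gas at constant total pressure expands the volume and lowers every reacting partial pressure. With Δn_gas = 2 − 3 = -1, Q moves away from K toward the side with fewer gas moles, so the system shifts toward the side with more gas moles — to the left.
The forward reaction is exothermic. Lowering T favours the exothermic direction — shift to the right.
The individual effects push in opposite directions; without quantitative information the net direction cannot be determined.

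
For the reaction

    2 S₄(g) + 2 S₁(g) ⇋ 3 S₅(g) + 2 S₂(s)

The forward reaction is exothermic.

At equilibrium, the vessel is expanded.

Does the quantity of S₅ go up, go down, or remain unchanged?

decreases

Gas moles: reactants 4, products 3 (Δn_gas = -1). Expansion shifts the system toward the side with more moles of gas — to the left.
The net shift is to the left. S₅ is a product, so its amount decreases.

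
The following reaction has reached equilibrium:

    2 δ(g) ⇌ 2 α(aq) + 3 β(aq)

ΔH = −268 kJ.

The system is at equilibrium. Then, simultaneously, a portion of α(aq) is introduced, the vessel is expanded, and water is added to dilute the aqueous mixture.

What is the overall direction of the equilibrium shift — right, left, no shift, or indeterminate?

cannot be determined

Adding α (aq), a product, drives the reaction to the left.
Gas moles: reactants 2, products 0 (Δn_gas = -2). Expansion shifts the system toward the side with more moles of gas — to the left.
Dilution lowers every aqueous concentration by the same factor. Δn_aq = 5 − 0 = +5, so the system shifts toward the side with more dissolved moles — to the right.
The individual effects push in opposite directions; without quantitative information the net direction cannot be determined.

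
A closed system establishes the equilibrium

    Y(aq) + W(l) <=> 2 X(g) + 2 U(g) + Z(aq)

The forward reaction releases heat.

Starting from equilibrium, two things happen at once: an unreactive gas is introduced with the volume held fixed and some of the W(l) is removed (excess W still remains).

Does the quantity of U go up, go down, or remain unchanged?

At constant volume, adding an inert gas leaves every reacting species' partial pressure unchanged, so Q is unchanged — no shift from this change.
W is a pure liquid; its activity is 1 regardless of amount, so Q is unaffected — no shift from this change.
No net shift occurs, so the amount of U is unchanged.

unchanged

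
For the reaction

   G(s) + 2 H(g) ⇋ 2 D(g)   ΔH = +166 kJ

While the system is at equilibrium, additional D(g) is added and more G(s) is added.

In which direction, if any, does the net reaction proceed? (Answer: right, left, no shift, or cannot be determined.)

left

Adding D (g), a product, drives the reaction to the left.
G is a pure solid; its activity is 1 regardless of amount, so Q is unaffected — no shift from this change.
Only the nonzero effect(s) matter; the net shift is to the left.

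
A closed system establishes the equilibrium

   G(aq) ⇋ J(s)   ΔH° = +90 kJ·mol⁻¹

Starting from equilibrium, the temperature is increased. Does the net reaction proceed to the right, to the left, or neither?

right

The forward reaction is endothermic. Raising T favours the endothermic direction — shift to the right.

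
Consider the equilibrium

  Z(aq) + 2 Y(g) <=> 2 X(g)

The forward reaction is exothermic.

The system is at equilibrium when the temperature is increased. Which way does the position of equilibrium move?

left

The forward reaction is exothermic. Raising T favours the endothermic direction — shift to the left.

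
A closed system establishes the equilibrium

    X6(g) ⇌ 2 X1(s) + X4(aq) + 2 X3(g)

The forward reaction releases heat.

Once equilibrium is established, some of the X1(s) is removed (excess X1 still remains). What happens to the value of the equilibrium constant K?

unchanged

The equilibrium constant depends only on temperature. This perturbation changes neither the position of equilibrium nor K.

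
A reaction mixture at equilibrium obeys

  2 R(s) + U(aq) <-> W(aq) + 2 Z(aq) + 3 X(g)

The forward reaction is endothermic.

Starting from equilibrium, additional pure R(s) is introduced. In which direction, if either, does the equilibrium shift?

no shift

R is a pure solid; its activity is 1 regardless of amount, so Q is unaffected — no shift from this change.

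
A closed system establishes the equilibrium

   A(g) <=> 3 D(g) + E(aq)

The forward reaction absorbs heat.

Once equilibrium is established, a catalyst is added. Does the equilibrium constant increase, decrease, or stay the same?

unchanged

The equilibrium constant depends only on temperature. This perturbation changes neither the position of equilibrium nor K.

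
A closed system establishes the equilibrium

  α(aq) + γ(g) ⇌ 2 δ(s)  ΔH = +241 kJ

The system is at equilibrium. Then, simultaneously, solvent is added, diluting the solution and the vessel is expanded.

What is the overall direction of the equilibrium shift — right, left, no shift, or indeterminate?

left

Dilution lowers every aqueous concentration by the same factor. Δn_aq = 0 − 1 = -1, so the system shifts toward the side with more dissolved moles — to the left.
Gas moles: reactants 1, products 0 (Δn_gas = -1). Expansion shifts the system toward the side with more moles of gas — to the left.
All effects act in the same direction — net shift to the left.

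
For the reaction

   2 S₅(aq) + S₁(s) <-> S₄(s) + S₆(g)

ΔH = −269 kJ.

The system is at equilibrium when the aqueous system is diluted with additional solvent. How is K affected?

unchanged

The equilibrium constant depends only on temperature. This perturbation may move the position of equilibrium, but since T is unchanged, K itself is unchanged.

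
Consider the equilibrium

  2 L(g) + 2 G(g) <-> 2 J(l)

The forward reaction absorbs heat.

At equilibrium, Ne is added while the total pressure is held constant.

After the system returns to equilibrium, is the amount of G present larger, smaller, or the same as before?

increases

Adding inert gas at constant total pressure expands the volume and lowers every reacting partial pressure. With Δn_gas = 0 − 4 = -4, Q moves away from K toward the side with fewer gas moles, so the system shifts toward the side with more gas moles — to the left.
The net shift is to the left. G is a reactant, so its amount increases.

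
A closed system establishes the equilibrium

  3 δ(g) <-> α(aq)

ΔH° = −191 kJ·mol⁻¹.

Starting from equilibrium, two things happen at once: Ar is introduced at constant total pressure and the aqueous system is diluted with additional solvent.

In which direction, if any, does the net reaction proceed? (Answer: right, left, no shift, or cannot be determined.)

Adding inert gas at constant total pressure expands the volume and lowers every reacting partial pressure. With Δn_gas = 0 − 3 = -3, Q moves away from K toward the side with fewer gas moles, so the system shifts toward the side with more gas moles — to the left.
Dilution lowers every aqueous concentration by the same factor. Δn_aq = 1 − 0 = +1, so the system shifts toward the side with more dissolved moles — to the right.
The individual effects push in opposite directions; without quantitative information the net direction cannot be determined.

cannot be determined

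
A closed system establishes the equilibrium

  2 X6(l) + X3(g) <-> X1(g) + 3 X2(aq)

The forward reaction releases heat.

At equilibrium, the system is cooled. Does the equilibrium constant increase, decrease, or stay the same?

K depends on temperature via the van 't Hoff relation. The forward reaction is exothermic, so lowering T increases K.

increases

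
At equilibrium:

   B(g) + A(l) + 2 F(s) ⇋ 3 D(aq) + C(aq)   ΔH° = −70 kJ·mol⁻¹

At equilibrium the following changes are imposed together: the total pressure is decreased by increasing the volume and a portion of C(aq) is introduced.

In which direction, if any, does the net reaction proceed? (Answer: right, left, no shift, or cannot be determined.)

Gas moles: reactants 1, products 0 (Δn_gas = -1). Expansion shifts the system toward the side with more moles of gas — to the left.
Adding C (aq), a product, drives the reaction to the left.
All effects act in the same direction — net shift to the left.

left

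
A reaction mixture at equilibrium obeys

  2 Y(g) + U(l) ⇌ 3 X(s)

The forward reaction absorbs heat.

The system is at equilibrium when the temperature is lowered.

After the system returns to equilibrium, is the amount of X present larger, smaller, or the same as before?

decreases

The forward reaction is endothermic. Lowering T favours the exothermic direction — shift to the left.
The net shift is to the left. X is a product, so its amount decreases.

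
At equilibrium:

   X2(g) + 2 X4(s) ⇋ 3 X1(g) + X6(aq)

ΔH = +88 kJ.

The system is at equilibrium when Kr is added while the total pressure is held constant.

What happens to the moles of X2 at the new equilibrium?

Adding inert gas at constant total pressure expands the volume and lowers every reacting partial pressure. With Δn_gas = 3 − 1 = +2, Q moves away from K toward the side with fewer gas moles, so the system shifts toward the side with more gas moles — to the right.
The net shift is to the right. X2 is a reactant, so its amount decreases.

decreases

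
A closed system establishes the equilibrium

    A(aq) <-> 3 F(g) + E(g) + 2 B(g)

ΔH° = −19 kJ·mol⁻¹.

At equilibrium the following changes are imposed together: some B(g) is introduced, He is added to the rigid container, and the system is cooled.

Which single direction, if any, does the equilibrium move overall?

Adding B (g), a product, drives the reaction to the left.
At constant volume, adding an inert gas leaves every reacting species' partial pressure unchanged, so Q is unchanged — no shift from this change.
The forward reaction is exothermic. Lowering T favours the exothermic direction — shift to the right.
The individual effects push in opposite directions; without quantitative information the net direction cannot be determined.

cannot be determined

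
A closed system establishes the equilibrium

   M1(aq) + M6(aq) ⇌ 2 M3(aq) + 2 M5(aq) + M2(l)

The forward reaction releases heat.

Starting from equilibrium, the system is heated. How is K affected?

decreases

K depends on temperature via the van 't Hoff relation. The forward reaction is exothermic, so raising T decreases K.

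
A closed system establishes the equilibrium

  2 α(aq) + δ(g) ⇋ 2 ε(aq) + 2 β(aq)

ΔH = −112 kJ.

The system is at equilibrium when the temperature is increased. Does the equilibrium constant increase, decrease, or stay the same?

decreases

K depends on temperature via the van 't Hoff relation. The forward reaction is exothermic, so raising T decreases K.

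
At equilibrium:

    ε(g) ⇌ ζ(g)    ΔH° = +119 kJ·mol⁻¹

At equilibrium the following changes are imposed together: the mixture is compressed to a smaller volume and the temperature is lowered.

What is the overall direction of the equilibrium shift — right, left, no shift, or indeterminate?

left

Gas moles: reactants 1, products 1. Δn_gas = 0, so a volume change leaves Q equal to K — no shift from this change.
The forward reaction is endothermic. Lowering T favours the exothermic direction — shift to the left.
Only the nonzero effect(s) matter; the net shift is to the left.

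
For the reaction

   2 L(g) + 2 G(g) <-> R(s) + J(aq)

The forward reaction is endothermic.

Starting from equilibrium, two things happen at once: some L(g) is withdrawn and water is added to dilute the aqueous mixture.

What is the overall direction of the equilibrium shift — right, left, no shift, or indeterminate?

cannot be determined

Removing L (g), a reactant, drives the reaction to the left.
Dilution lowers every aqueous concentration by the same factor. Δn_aq = 1 − 0 = +1, so the system shifts toward the side with more dissolved moles — to the right.
The individual effects push in opposite directions; without quantitative information the net direction cannot be determined.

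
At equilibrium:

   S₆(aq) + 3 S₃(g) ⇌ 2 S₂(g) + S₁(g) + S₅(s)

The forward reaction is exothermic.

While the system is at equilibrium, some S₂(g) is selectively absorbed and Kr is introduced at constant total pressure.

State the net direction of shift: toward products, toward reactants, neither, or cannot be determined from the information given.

Removing S₂ (g), a product, drives the reaction to the right.
Adding inert gas at constant total pressure expands the volume, scaling every reacting partial pressure by the same factor. Δn_gas = 3 − 3 = 0, so Q is unchanged — no shift.
Only the nonzero effect(s) matter; the net shift is to the right.

right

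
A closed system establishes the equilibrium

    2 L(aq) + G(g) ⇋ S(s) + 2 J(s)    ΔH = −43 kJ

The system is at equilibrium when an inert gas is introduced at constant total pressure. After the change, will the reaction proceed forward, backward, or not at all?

left

Adding inert gas at constant total pressure expands the volume and lowers every reacting partial pressure. With Δn_gas = 0 − 1 = -1, Q moves away from K toward the side with fewer gas moles, so the system shifts toward the side with more gas moles — to the left.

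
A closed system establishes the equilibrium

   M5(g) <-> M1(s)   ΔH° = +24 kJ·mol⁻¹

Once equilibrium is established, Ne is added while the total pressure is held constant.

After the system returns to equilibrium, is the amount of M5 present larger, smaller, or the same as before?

increases

Adding inert gas at constant total pressure expands the volume and lowers every reacting partial pressure. With Δn_gas = 0 − 1 = -1, Q moves away from K toward the side with fewer gas moles, so the system shifts toward the side with more gas moles — to the left.
The net shift is to the left. M5 is a reactant, so its amount increases.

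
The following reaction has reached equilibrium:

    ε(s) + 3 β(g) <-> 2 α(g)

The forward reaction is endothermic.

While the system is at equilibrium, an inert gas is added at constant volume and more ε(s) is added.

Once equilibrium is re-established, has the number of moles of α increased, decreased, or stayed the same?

unchanged

At constant volume, adding an inert gas leaves every reacting species' partial pressure unchanged, so Q is unchanged — no shift from this change.
ε is a pure solid; its activity is 1 regardless of amount, so Q is unaffected — no shift from this change.
No net shift occurs, so the amount of α is unchanged.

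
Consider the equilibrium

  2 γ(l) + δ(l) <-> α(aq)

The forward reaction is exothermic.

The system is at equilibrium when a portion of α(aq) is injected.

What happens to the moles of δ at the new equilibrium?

increases

Adding α (aq), a product, drives the reaction to the left.
The net shift is to the left. δ is a reactant, so its amount increases.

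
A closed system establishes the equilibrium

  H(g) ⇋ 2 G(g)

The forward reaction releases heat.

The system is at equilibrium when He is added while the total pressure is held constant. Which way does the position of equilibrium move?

right

Adding inert gas at constant total pressure expands the volume and lowers every reacting partial pressure. With Δn_gas = 2 − 1 = +1, Q moves away from K toward the side with fewer gas moles, so the system shifts toward the side with more gas moles — to the right.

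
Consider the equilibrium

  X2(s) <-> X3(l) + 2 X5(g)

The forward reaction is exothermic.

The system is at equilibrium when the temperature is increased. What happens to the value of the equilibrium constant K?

K depends on temperature via the van 't Hoff relation. The forward reaction is exothermic, so raising T decreases K.

decreases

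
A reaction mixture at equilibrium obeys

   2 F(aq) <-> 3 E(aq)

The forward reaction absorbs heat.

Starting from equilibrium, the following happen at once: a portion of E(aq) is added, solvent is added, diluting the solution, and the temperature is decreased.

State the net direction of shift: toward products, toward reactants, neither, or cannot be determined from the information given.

Adding E (aq), a product, drives the reaction to the left.
Dilution lowers every aqueous concentration by the same factor. Δn_aq = 3 − 2 = +1, so the system shifts toward the side with more dissolved moles — to the right.
The forward reaction is endothermic. Lowering T favours the exothermic direction — shift to the left.
The individual effects push in opposite directions; without quantitative information the net direction cannot be determined.

cannot be determined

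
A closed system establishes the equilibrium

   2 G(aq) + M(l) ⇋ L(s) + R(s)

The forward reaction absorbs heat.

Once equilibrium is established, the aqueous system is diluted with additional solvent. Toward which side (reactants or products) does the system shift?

Dilution lowers every aqueous concentration by the same factor. Δn_aq = 0 − 2 = -2, so the system shifts toward the side with more dissolved moles — to the left.

left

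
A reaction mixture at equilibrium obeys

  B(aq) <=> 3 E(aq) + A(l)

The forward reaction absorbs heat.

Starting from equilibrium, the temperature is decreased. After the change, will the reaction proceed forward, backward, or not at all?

The forward reaction is endothermic. Lowering T favours the exothermic direction — shift to the left.

left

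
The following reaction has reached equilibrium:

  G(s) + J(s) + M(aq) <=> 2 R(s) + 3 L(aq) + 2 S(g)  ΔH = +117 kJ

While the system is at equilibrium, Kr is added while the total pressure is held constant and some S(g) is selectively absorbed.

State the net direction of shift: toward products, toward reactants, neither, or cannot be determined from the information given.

Adding inert gas at constant total pressure expands the volume and lowers every reacting partial pressure. With Δn_gas = 2 − 0 = +2, Q moves away from K toward the side with fewer gas moles, so the system shifts toward the side with more gas moles — to the right.
Removing S (g), a product, drives the reaction to the right.
All effects act in the same direction — net shift to the right.

right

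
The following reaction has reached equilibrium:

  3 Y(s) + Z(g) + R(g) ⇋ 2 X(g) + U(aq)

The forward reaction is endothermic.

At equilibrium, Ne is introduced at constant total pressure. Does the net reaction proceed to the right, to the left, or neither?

Adding inert gas at constant total pressure expands the volume, scaling every reacting partial pressure by the same factor. Δn_gas = 2 − 2 = 0, so Q is unchanged — no shift.

no shift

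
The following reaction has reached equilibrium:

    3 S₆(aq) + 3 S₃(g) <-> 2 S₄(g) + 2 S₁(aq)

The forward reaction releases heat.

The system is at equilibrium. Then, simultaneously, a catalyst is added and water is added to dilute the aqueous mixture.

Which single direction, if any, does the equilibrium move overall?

A catalyst speeds both forward and reverse rates equally; it changes neither Q nor K — no shift from this change.
Dilution lowers every aqueous concentration by the same factor. Δn_aq = 2 − 3 = -1, so the system shifts toward the side with more dissolved moles — to the left.
Only the nonzero effect(s) matter; the net shift is to the left.

left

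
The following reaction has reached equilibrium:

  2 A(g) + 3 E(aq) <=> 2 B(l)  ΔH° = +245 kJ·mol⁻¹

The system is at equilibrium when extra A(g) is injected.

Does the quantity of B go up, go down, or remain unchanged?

Adding A (g), a reactant, drives the reaction to the right.
The net shift is to the right. B is a product, so its amount increases.

increases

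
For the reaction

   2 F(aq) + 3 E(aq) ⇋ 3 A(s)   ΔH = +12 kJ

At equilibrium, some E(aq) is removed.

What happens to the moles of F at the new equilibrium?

increases

Removing E (aq), a reactant, drives the reaction to the left.
The net shift is to the left. F is a reactant, so its amount increases.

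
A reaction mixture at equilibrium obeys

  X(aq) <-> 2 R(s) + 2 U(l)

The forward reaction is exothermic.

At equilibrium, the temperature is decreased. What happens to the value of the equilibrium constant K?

K depends on temperature via the van 't Hoff relation. The forward reaction is exothermic, so lowering T increases K.

increases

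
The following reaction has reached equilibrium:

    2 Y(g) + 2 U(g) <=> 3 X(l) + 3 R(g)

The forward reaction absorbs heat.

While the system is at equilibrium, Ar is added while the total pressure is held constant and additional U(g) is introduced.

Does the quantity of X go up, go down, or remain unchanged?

cannot be determined

Adding inert gas at constant total pressure expands the volume and lowers every reacting partial pressure. With Δn_gas = 3 − 4 = -1, Q moves away from K toward the side with fewer gas moles, so the system shifts toward the side with more gas moles — to the left.
Adding U (g), a reactant, drives the reaction to the right.
The two effects oppose each other, so the net shift — and hence the change in X — cannot be determined from the given information.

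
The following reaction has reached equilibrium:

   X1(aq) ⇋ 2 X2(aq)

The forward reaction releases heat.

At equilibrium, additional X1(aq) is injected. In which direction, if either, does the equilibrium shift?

Adding X1 (aq), a reactant, drives the reaction to the right.

right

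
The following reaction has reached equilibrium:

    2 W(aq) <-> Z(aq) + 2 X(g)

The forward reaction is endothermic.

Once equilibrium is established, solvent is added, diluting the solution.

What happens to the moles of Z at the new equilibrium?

Dilution lowers every aqueous concentration by the same factor. Δn_aq = 1 − 2 = -1, so the system shifts toward the side with more dissolved moles — to the left.
The net shift is to the left. Z is a product, so its amount decreases.

decreases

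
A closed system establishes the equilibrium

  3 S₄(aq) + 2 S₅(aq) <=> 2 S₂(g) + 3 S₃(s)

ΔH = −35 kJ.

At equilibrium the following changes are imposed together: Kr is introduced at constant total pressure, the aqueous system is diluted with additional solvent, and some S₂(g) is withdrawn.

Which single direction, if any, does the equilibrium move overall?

cannot be determined

Adding inert gas at constant total pressure expands the volume and lowers every reacting partial pressure. With Δn_gas = 2 − 0 = +2, Q moves away from K toward the side with fewer gas moles, so the system shifts toward the side with more gas moles — to the right.
Dilution lowers every aqueous concentration by the same factor. Δn_aq = 0 − 5 = -5, so the system shifts toward the side with more dissolved moles — to the left.
Removing S₂ (g), a product, drives the reaction to the right.
The individual effects push in opposite directions; without quantitative information the net direction cannot be determined.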